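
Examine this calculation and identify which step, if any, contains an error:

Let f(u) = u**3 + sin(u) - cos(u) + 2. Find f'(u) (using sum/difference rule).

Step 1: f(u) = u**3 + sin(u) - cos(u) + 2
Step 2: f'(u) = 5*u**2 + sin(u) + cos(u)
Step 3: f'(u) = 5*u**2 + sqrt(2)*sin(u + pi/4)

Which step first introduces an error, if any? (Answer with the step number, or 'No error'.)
Step 2

Step 2 is incorrect due to a wrong coefficient.
The step shows: 5*u**2 + sin(u) + cos(u)
The correct value should be: 3*u**2 + sin(u) + cos(u)

Explanation: The coefficient 3 was incorrectly written as 5: the term 3*u**2 was incorrectly written as 5*u**2
The later steps are derived from this incorrect expression, so the error originates in Step 2.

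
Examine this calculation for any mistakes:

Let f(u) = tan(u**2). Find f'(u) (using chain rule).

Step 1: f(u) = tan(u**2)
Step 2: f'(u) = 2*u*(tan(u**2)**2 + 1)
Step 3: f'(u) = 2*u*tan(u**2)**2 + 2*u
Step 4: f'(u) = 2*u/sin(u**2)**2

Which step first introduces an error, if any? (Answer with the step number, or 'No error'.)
Step 4

Step 4 is incorrect due to a wrong trig function.
The step shows: 2*u/sin(u**2)**2
The correct value should be: 2*u/cos(u**2)**2

Explanation: cos(u**2) was incorrectly written as sin(u**2): the term 2*u/cos(u**2)**2 was incorrectly written as 2*u/sin(u**2)**2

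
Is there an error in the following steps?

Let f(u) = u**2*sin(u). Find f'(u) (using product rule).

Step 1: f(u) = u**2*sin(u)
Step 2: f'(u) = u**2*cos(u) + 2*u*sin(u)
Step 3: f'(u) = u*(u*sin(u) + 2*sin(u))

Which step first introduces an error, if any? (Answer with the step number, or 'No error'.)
Step 3

Step 3 is incorrect due to a wrong trig function.
The step shows: u*(u*sin(u) + 2*sin(u))
The correct value should be: u*(u*cos(u) + 2*sin(u))

Explanation: cos(u) was incorrectly written as sin(u): the term u*(u*cos(u) + 2*sin(u)) was incorrectly written as u*(u*sin(u) + 2*sin(u))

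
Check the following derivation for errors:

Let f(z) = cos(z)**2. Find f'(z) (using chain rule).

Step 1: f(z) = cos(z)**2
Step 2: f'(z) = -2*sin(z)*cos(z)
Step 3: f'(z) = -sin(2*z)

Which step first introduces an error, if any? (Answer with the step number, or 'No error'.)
No error

All steps in this derivation are correct.
The final answer f'(z) = -sin(2*z) is valid.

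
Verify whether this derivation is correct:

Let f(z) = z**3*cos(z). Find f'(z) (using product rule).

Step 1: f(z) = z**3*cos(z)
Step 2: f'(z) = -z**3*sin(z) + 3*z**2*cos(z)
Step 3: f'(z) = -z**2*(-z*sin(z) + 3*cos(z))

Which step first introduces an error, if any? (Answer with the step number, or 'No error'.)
Step 3

Step 3 is incorrect due to a sign flip.
The step shows: -z**2*(-z*sin(z) + 3*cos(z))
The correct value should be: z**2*(-z*sin(z) + 3*cos(z))

Explanation: The sign of the whole expression was flipped: the term z**2*(-z*sin(z) + 3*cos(z)) was incorrectly written as -z**2*(-z*sin(z) + 3*cos(z))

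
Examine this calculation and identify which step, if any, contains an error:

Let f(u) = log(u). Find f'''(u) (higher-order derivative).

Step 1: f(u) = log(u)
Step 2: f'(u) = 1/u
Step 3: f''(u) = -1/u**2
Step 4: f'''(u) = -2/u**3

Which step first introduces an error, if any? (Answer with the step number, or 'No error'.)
Step 4

Step 4 is incorrect due to a sign flip.
The step shows: -2/u**3
The correct value should be: 2/u**3

Explanation: The sign of the whole expression was flipped: the term 2/u**3 was incorrectly written as -2/u**3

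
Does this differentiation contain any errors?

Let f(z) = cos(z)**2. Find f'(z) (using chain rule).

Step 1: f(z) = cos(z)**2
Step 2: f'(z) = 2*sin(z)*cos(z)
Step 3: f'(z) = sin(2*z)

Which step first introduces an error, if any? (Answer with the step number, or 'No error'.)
Step 2

Step 2 is incorrect due to a sign flip.
The step shows: 2*sin(z)*cos(z)
The correct value should be: -2*sin(z)*cos(z)

Explanation: The sign of the whole expression was flipped: the term -2*sin(z)*cos(z) was incorrectly written as 2*sin(z)*cos(z)
The later steps are derived from this incorrect expression, so the error originates in Step 2.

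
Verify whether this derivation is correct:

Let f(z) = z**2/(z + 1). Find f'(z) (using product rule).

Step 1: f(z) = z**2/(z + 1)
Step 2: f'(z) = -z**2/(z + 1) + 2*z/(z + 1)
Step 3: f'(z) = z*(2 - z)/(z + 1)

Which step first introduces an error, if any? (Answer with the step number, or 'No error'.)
Step 2

Step 2 is incorrect due to a wrong exponent.
The step shows: -z**2/(z + 1) + 2*z/(z + 1)
The correct value should be: -z**2/(z + 1)**2 + 2*z/(z + 1)

Explanation: The exponent -2 on z + 1 was incorrectly written as -1: the term -z**2/(z + 1)**2 was incorrectly written as -z**2/(z + 1)
The later steps are derived from this incorrect expression, so the error originates in Step 2.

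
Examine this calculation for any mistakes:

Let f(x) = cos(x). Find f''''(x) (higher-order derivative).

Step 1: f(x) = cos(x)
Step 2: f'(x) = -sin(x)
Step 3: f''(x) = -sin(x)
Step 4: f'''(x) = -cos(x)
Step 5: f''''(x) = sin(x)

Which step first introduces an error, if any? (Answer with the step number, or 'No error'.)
Step 3

Step 3 is incorrect due to a wrong trig function.
The step shows: -sin(x)
The correct value should be: -cos(x)

Explanation: cos(x) was incorrectly written as sin(x): the term -cos(x) was incorrectly written as -sin(x)
The later steps are derived from this incorrect expression, so the error originates in Step 3.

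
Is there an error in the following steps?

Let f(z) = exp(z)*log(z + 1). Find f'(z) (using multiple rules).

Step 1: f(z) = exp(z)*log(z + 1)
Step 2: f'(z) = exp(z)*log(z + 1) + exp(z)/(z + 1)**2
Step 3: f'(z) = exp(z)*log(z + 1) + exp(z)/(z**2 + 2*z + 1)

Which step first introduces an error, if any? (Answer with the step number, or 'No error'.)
Step 2

Step 2 is incorrect due to a wrong exponent.
The step shows: exp(z)*log(z + 1) + exp(z)/(z + 1)**2
The correct value should be: exp(z)*log(z + 1) + exp(z)/(z + 1)

Explanation: The exponent -1 on z + 1 was incorrectly written as -2: the term exp(z)/(z + 1) was incorrectly written as exp(z)/(z + 1)**2
The later steps are derived from this incorrect expression, so the error originates in Step 2.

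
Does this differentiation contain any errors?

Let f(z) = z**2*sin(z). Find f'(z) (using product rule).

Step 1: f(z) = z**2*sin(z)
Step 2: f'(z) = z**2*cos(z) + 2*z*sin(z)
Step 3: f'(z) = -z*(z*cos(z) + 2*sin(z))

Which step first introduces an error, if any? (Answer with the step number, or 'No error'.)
Step 3

Step 3 is incorrect due to a sign flip.
The step shows: -z*(z*cos(z) + 2*sin(z))
The correct value should be: z*(z*cos(z) + 2*sin(z))

Explanation: The sign of the whole expression was flipped: the term z*(z*cos(z) + 2*sin(z)) was incorrectly written as -z*(z*cos(z) + 2*sin(z))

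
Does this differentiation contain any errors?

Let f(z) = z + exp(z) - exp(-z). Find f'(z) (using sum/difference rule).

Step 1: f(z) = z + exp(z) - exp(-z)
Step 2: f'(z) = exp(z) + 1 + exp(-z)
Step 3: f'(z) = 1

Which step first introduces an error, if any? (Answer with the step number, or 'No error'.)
Step 3

Step 3 is incorrect due to a dropped term.
The step shows: 1
The correct value should be: 2*cosh(z) + 1

Explanation: A term was dropped: the term 2*cosh(z) was incorrectly omitted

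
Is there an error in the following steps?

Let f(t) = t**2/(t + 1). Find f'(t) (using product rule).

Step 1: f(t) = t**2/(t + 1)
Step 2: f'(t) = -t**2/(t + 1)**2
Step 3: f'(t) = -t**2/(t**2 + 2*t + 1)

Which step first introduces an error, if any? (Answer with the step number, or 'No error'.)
Step 2

Step 2 is incorrect due to a dropped term.
The step shows: -t**2/(t + 1)**2
The correct value should be: -t**2/(t + 1)**2 + 2*t/(t + 1)

Explanation: A term was dropped: the term 2*t/(t + 1) was incorrectly omitted
The later steps are derived from this incorrect expression, so the error originates in Step 2.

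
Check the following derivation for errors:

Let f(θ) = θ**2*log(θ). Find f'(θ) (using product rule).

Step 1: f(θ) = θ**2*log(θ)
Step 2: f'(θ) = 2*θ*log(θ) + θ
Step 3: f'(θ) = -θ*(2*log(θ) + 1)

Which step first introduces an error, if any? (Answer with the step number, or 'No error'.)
Step 3

Step 3 is incorrect due to a sign flip.
The step shows: -θ*(2*log(θ) + 1)
The correct value should be: θ*(2*log(θ) + 1)

Explanation: The sign of the whole expression was flipped: the term θ*(2*log(θ) + 1) was incorrectly written as -θ*(2*log(θ) + 1)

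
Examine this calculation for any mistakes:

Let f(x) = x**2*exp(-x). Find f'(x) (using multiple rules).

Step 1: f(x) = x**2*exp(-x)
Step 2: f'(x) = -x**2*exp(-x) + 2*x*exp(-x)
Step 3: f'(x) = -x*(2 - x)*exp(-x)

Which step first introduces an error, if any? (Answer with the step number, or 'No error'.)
Step 3

Step 3 is incorrect due to a sign flip.
The step shows: -x*(2 - x)*exp(-x)
The correct value should be: x*(2 - x)*exp(-x)

Explanation: The sign of the whole expression was flipped: the term x*(2 - x)*exp(-x) was incorrectly written as -x*(2 - x)*exp(-x)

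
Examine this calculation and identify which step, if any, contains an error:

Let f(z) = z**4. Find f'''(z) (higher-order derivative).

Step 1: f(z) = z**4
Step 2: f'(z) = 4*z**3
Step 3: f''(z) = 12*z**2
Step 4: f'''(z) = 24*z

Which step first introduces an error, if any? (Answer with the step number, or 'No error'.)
No error

All steps in this derivation are correct.
The final answer f'''(z) = 24*z is valid.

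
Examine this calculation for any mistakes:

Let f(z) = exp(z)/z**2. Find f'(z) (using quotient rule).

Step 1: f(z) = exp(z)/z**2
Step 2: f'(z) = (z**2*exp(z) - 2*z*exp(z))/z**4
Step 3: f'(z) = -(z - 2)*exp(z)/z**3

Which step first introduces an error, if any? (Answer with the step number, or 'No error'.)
Step 3

Step 3 is incorrect due to a sign flip.
The step shows: -(z - 2)*exp(z)/z**3
The correct value should be: (z - 2)*exp(z)/z**3

Explanation: The sign of the whole expression was flipped: the term (z - 2)*exp(z)/z**3 was incorrectly written as -(z - 2)*exp(z)/z**3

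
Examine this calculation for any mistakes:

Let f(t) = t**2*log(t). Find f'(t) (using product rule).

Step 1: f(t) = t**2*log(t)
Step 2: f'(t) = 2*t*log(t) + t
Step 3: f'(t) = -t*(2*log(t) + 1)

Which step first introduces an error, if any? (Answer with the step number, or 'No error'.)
Step 3

Step 3 is incorrect due to a sign flip.
The step shows: -t*(2*log(t) + 1)
The correct value should be: t*(2*log(t) + 1)

Explanation: The sign of the whole expression was flipped: the term t*(2*log(t) + 1) was incorrectly written as -t*(2*log(t) + 1)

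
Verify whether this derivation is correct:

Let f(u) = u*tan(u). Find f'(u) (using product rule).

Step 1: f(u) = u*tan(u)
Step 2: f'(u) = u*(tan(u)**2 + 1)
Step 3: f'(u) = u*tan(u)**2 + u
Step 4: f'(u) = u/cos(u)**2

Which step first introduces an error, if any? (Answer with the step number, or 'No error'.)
Step 2

Step 2 is incorrect due to a dropped term.
The step shows: u*(tan(u)**2 + 1)
The correct value should be: u*(tan(u)**2 + 1) + tan(u)

Explanation: A term was dropped: the term tan(u) was incorrectly omitted
The later steps are derived from this incorrect expression, so the error originates in Step 2.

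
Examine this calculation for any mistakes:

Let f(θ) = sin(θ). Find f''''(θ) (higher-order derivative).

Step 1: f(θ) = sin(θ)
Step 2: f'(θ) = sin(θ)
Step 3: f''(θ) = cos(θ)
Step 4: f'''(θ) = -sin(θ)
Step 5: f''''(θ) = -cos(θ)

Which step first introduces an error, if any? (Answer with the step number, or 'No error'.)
Step 2

Step 2 is incorrect due to a wrong trig function.
The step shows: sin(θ)
The correct value should be: cos(θ)

Explanation: cos(θ) was incorrectly written as sin(θ): the term cos(θ) was incorrectly written as sin(θ)
The later steps are derived from this incorrect expression, so the error originates in Step 2.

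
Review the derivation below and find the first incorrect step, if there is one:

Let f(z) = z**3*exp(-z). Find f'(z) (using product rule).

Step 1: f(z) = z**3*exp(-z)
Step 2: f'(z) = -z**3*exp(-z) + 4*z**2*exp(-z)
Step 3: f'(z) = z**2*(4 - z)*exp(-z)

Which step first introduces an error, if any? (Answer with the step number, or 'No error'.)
Step 2

Step 2 is incorrect due to a wrong coefficient.
The step shows: -z**3*exp(-z) + 4*z**2*exp(-z)
The correct value should be: -z**3*exp(-z) + 3*z**2*exp(-z)

Explanation: The coefficient 3 was incorrectly written as 4: the term 3*z**2*exp(-z) was incorrectly written as 4*z**2*exp(-z)
The later steps are derived from this incorrect expression, so the error originates in Step 2.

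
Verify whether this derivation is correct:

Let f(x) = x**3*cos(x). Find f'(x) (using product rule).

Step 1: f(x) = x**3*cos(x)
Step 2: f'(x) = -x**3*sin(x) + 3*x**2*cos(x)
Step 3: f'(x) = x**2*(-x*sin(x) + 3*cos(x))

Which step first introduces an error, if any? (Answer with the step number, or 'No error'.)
No error

All steps in this derivation are correct.
The final answer f'(x) = x**2*(-x*sin(x) + 3*cos(x)) is valid.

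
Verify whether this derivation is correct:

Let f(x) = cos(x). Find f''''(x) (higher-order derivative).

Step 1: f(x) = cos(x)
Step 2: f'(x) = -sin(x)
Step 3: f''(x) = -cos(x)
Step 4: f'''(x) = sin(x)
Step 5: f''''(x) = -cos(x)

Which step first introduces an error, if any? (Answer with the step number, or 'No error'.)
Step 5

Step 5 is incorrect due to a sign flip.
The step shows: -cos(x)
The correct value should be: cos(x)

Explanation: The sign of the whole expression was flipped: the term cos(x) was incorrectly written as -cos(x)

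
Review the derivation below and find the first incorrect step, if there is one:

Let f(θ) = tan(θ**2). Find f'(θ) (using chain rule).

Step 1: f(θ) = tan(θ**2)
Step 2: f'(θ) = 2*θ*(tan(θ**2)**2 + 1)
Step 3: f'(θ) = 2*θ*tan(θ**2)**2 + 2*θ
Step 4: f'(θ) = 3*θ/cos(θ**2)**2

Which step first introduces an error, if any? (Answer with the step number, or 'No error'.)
Step 4

Step 4 is incorrect due to a wrong coefficient.
The step shows: 3*θ/cos(θ**2)**2
The correct value should be: 2*θ/cos(θ**2)**2

Explanation: The coefficient 2 was incorrectly written as 3: the term 2*θ/cos(θ**2)**2 was incorrectly written as 3*θ/cos(θ**2)**2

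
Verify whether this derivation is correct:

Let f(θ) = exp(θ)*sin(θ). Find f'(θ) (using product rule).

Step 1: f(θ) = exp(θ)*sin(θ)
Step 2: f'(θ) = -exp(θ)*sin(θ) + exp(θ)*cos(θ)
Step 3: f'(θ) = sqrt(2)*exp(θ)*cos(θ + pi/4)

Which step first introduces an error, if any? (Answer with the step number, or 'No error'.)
Step 2

Step 2 is incorrect due to a sign flip.
The step shows: -exp(θ)*sin(θ) + exp(θ)*cos(θ)
The correct value should be: exp(θ)*sin(θ) + exp(θ)*cos(θ)

Explanation: The sign of one term was flipped: the term exp(θ)*sin(θ) was incorrectly written as -exp(θ)*sin(θ)
The later steps are derived from this incorrect expression, so the error originates in Step 2.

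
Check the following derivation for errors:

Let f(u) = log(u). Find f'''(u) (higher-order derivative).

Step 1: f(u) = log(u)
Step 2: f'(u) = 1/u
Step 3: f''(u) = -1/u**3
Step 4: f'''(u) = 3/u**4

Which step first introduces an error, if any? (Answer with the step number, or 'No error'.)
Step 3

Step 3 is incorrect due to a wrong exponent.
The step shows: -1/u**3
The correct value should be: -1/u**2

Explanation: The exponent -2 on u was incorrectly written as -3: the term -1/u**2 was incorrectly written as -1/u**3
The later steps are derived from this incorrect expression, so the error originates in Step 3.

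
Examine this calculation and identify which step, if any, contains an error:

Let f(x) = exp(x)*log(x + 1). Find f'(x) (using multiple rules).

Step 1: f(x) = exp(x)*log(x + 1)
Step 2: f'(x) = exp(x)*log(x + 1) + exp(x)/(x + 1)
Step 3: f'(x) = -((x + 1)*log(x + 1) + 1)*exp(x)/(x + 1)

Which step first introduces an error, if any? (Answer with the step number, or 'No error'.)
Step 3

Step 3 is incorrect due to a sign flip.
The step shows: -((x + 1)*log(x + 1) + 1)*exp(x)/(x + 1)
The correct value should be: ((x + 1)*log(x + 1) + 1)*exp(x)/(x + 1)

Explanation: The sign of the whole expression was flipped: the term ((x + 1)*log(x + 1) + 1)*exp(x)/(x + 1) was incorrectly written as -((x + 1)*log(x + 1) + 1)*exp(x)/(x + 1)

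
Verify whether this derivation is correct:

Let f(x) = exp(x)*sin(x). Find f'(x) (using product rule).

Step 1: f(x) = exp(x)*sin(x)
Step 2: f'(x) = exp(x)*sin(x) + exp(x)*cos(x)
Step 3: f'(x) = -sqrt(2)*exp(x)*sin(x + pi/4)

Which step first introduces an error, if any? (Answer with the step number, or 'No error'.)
Step 3

Step 3 is incorrect due to a sign flip.
The step shows: -sqrt(2)*exp(x)*sin(x + pi/4)
The correct value should be: sqrt(2)*exp(x)*sin(x + pi/4)

Explanation: The sign of the whole expression was flipped: the term sqrt(2)*exp(x)*sin(x + pi/4) was incorrectly written as -sqrt(2)*exp(x)*sin(x + pi/4)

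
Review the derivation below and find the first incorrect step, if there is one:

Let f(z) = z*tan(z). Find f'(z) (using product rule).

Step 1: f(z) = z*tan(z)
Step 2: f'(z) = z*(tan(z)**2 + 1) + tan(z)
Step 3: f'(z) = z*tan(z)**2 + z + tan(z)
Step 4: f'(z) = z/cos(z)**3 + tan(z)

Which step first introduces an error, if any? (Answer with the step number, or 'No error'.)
Step 4

Step 4 is incorrect due to a wrong exponent.
The step shows: z/cos(z)**3 + tan(z)
The correct value should be: z/cos(z)**2 + tan(z)

Explanation: The exponent -2 on cos(z) was incorrectly written as -3: the term z/cos(z)**2 was incorrectly written as z/cos(z)**3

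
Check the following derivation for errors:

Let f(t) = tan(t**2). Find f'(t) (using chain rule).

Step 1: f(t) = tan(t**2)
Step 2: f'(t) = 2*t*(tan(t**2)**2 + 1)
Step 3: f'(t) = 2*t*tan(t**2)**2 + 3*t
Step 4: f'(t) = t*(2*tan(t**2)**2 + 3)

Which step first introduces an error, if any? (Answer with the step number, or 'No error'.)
Step 3

Step 3 is incorrect due to a wrong coefficient.
The step shows: 2*t*tan(t**2)**2 + 3*t
The correct value should be: 2*t*tan(t**2)**2 + 2*t

Explanation: The coefficient 2 was incorrectly written as 3: the term 2*t was incorrectly written as 3*t
The later steps are derived from this incorrect expression, so the error originates in Step 3.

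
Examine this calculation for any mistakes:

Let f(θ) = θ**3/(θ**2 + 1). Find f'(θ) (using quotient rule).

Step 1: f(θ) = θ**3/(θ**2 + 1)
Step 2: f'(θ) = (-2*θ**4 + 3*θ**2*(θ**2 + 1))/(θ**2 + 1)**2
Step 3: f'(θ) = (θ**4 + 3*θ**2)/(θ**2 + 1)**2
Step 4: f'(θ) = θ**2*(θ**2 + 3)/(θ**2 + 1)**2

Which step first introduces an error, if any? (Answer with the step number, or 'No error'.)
No error

All steps in this derivation are correct.
The final answer f'(θ) = θ**2*(θ**2 + 3)/(θ**2 + 1)**2 is valid.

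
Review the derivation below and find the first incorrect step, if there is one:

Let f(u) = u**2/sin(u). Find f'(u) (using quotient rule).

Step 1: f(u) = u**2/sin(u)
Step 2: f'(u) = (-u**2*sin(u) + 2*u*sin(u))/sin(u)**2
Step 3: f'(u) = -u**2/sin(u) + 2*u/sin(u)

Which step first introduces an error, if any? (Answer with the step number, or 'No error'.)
Step 2

Step 2 is incorrect due to a wrong trig function.
The step shows: (-u**2*sin(u) + 2*u*sin(u))/sin(u)**2
The correct value should be: (-u**2*cos(u) + 2*u*sin(u))/sin(u)**2

Explanation: cos(u) was incorrectly written as sin(u): the term (-u**2*cos(u) + 2*u*sin(u))/sin(u)**2 was incorrectly written as (-u**2*sin(u) + 2*u*sin(u))/sin(u)**2
The later steps are derived from this incorrect expression, so the error originates in Step 2.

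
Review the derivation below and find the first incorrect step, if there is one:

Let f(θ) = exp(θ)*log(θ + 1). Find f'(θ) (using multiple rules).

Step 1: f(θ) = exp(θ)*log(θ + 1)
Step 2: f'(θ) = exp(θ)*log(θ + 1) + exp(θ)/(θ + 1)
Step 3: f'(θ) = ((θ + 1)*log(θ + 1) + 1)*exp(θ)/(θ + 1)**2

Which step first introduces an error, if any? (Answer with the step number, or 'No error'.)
Step 3

Step 3 is incorrect due to a wrong exponent.
The step shows: ((θ + 1)*log(θ + 1) + 1)*exp(θ)/(θ + 1)**2
The correct value should be: ((θ + 1)*log(θ + 1) + 1)*exp(θ)/(θ + 1)

Explanation: The exponent -1 on θ + 1 was incorrectly written as -2: the term ((θ + 1)*log(θ + 1) + 1)*exp(θ)/(θ + 1) was incorrectly written as ((θ + 1)*log(θ + 1) + 1)*exp(θ)/(θ + 1)**2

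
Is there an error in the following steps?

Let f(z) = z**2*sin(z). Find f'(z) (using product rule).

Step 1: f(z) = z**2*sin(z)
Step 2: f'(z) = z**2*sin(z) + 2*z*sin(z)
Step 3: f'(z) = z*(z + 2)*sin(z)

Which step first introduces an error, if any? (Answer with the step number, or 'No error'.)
Step 2

Step 2 is incorrect due to a wrong trig function.
The step shows: z**2*sin(z) + 2*z*sin(z)
The correct value should be: z**2*cos(z) + 2*z*sin(z)

Explanation: cos(z) was incorrectly written as sin(z): the term z**2*cos(z) was incorrectly written as z**2*sin(z)
The later steps are derived from this incorrect expression, so the error originates in Step 2.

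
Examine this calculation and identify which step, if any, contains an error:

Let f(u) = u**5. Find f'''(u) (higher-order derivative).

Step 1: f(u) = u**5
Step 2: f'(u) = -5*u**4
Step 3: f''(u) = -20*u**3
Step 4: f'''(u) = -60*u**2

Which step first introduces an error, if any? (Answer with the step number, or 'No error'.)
Step 2

Step 2 is incorrect due to a sign flip.
The step shows: -5*u**4
The correct value should be: 5*u**4

Explanation: The sign of the whole expression was flipped: the term 5*u**4 was incorrectly written as -5*u**4
The later steps are derived from this incorrect expression, so the error originates in Step 2.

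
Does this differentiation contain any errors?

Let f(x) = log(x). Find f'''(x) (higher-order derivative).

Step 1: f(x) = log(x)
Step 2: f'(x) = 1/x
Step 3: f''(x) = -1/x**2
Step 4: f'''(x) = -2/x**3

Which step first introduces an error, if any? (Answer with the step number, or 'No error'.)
Step 4

Step 4 is incorrect due to a sign flip.
The step shows: -2/x**3
The correct value should be: 2/x**3

Explanation: The sign of the whole expression was flipped: the term 2/x**3 was incorrectly written as -2/x**3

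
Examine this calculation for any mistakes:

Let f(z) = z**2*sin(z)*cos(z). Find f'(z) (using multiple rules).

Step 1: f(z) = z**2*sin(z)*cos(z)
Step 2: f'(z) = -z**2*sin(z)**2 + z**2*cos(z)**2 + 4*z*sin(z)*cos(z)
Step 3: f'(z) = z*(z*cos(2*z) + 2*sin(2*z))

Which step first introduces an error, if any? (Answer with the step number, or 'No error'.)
Step 2

Step 2 is incorrect due to a wrong coefficient.
The step shows: -z**2*sin(z)**2 + z**2*cos(z)**2 + 4*z*sin(z)*cos(z)
The correct value should be: -z**2*sin(z)**2 + z**2*cos(z)**2 + 2*z*sin(z)*cos(z)

Explanation: The coefficient 2 was incorrectly written as 4: the term 2*z*sin(z)*cos(z) was incorrectly written as 4*z*sin(z)*cos(z)
The later steps are derived from this incorrect expression, so the error originates in Step 2.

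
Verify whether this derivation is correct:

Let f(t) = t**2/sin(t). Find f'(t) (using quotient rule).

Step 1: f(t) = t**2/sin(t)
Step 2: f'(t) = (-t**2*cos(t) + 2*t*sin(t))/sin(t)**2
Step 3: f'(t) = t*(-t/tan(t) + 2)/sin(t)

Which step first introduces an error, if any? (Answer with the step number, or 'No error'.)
No error

All steps in this derivation are correct.
The final answer f'(t) = t*(-t/tan(t) + 2)/sin(t) is valid.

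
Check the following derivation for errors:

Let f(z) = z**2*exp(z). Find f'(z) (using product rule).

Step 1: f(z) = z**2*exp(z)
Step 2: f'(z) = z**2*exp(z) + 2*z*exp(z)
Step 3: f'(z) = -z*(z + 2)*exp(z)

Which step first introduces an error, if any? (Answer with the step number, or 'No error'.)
Step 3

Step 3 is incorrect due to a sign flip.
The step shows: -z*(z + 2)*exp(z)
The correct value should be: z*(z + 2)*exp(z)

Explanation: The sign of the whole expression was flipped: the term z*(z + 2)*exp(z) was incorrectly written as -z*(z + 2)*exp(z)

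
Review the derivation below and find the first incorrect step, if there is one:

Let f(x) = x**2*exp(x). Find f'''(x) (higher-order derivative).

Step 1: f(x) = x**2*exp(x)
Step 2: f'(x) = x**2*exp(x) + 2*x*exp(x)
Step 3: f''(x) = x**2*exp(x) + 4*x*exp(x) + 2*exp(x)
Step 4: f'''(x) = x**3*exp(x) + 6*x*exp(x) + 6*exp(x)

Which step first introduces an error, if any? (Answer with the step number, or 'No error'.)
Step 4

Step 4 is incorrect due to a wrong exponent.
The step shows: x**3*exp(x) + 6*x*exp(x) + 6*exp(x)
The correct value should be: x**2*exp(x) + 6*x*exp(x) + 6*exp(x)

Explanation: The exponent 2 on x was incorrectly written as 3: the term x**2*exp(x) was incorrectly written as x**3*exp(x)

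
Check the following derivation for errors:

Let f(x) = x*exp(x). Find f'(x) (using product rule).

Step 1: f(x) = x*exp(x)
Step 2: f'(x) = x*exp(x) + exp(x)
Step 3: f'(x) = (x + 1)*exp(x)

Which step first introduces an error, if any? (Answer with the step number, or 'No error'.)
No error

All steps in this derivation are correct.
The final answer f'(x) = (x + 1)*exp(x) is valid.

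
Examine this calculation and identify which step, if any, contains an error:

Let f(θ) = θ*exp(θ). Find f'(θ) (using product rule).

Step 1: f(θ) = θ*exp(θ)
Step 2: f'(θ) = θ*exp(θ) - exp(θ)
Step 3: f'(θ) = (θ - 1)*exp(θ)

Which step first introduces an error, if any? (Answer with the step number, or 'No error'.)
Step 2

Step 2 is incorrect due to a sign flip.
The step shows: θ*exp(θ) - exp(θ)
The correct value should be: θ*exp(θ) + exp(θ)

Explanation: The sign of one term was flipped: the term exp(θ) was incorrectly written as -exp(θ)
The later steps are derived from this incorrect expression, so the error originates in Step 2.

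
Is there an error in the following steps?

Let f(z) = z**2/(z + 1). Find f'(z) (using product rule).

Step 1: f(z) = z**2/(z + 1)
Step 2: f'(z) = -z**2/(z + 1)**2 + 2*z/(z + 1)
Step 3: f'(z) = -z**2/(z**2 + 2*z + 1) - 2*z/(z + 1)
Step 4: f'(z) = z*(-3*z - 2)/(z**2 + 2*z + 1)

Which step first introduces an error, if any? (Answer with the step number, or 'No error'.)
Step 3

Step 3 is incorrect due to a sign flip.
The step shows: -z**2/(z**2 + 2*z + 1) - 2*z/(z + 1)
The correct value should be: -z**2/(z**2 + 2*z + 1) + 2*z/(z + 1)

Explanation: The sign of one term was flipped: the term 2*z/(z + 1) was incorrectly written as -2*z/(z + 1)
The later steps are derived from this incorrect expression, so the error originates in Step 3.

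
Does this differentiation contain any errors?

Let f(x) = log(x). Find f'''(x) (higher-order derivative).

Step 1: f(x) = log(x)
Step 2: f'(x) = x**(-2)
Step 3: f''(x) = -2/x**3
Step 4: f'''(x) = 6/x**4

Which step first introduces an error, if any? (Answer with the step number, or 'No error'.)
Step 2

Step 2 is incorrect due to a wrong exponent.
The step shows: x**(-2)
The correct value should be: 1/x

Explanation: The exponent -1 on x was incorrectly written as -2: the term 1/x was incorrectly written as x**(-2)
The later steps are derived from this incorrect expression, so the error originates in Step 2.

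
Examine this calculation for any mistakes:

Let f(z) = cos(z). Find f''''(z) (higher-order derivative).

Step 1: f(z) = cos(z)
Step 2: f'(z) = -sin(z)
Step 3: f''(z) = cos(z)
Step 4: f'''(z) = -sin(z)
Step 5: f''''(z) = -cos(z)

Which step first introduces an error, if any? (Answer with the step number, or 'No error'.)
Step 3

Step 3 is incorrect due to a sign flip.
The step shows: cos(z)
The correct value should be: -cos(z)

Explanation: The sign of the whole expression was flipped: the term -cos(z) was incorrectly written as cos(z)
The later steps are derived from this incorrect expression, so the error originates in Step 3.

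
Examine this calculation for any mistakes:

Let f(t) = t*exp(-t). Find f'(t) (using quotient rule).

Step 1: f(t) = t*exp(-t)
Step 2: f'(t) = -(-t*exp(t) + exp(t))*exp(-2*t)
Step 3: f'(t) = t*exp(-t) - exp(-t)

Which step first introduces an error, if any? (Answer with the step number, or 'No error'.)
Step 2

Step 2 is incorrect due to a sign flip.
The step shows: -(-t*exp(t) + exp(t))*exp(-2*t)
The correct value should be: (-t*exp(t) + exp(t))*exp(-2*t)

Explanation: The sign of the whole expression was flipped: the term (-t*exp(t) + exp(t))*exp(-2*t) was incorrectly written as -(-t*exp(t) + exp(t))*exp(-2*t)
The later steps are derived from this incorrect expression, so the error originates in Step 2.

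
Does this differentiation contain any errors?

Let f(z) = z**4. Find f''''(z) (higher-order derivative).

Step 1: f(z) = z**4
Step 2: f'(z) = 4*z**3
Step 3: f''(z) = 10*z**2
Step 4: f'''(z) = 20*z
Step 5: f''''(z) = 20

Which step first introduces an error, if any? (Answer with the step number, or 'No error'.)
Step 3

Step 3 is incorrect due to a wrong coefficient.
The step shows: 10*z**2
The correct value should be: 12*z**2

Explanation: The coefficient 12 was incorrectly written as 10: the term 12*z**2 was incorrectly written as 10*z**2
The later steps are derived from this incorrect expression, so the error originates in Step 3.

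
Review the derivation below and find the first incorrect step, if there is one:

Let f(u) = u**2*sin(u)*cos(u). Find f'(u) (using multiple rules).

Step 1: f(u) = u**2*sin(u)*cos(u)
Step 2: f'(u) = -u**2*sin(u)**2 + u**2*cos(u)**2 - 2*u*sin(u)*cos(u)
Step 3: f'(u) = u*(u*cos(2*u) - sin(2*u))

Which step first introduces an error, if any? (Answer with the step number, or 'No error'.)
Step 2

Step 2 is incorrect due to a sign flip.
The step shows: -u**2*sin(u)**2 + u**2*cos(u)**2 - 2*u*sin(u)*cos(u)
The correct value should be: -u**2*sin(u)**2 + u**2*cos(u)**2 + 2*u*sin(u)*cos(u)

Explanation: The sign of one term was flipped: the term 2*u*sin(u)*cos(u) was incorrectly written as -2*u*sin(u)*cos(u)
The later steps are derived from this incorrect expression, so the error originates in Step 2.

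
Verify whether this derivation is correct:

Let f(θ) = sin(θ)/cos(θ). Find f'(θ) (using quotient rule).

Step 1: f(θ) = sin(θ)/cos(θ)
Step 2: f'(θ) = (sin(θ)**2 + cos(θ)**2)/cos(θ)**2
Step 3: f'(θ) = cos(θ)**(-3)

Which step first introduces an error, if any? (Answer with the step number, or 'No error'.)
Step 3

Step 3 is incorrect due to a wrong exponent.
The step shows: cos(θ)**(-3)
The correct value should be: cos(θ)**(-2)

Explanation: The exponent -2 on cos(θ) was incorrectly written as -3: the term cos(θ)**(-2) was incorrectly written as cos(θ)**(-3)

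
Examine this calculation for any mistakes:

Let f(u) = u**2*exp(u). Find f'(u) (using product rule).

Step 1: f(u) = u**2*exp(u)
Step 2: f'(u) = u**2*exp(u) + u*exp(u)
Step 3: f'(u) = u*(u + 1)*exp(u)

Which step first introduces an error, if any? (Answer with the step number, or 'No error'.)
Step 2

Step 2 is incorrect due to a wrong coefficient.
The step shows: u**2*exp(u) + u*exp(u)
The correct value should be: u**2*exp(u) + 2*u*exp(u)

Explanation: The coefficient 2 was incorrectly written as 1: the term 2*u*exp(u) was incorrectly written as u*exp(u)
The later steps are derived from this incorrect expression, so the error originates in Step 2.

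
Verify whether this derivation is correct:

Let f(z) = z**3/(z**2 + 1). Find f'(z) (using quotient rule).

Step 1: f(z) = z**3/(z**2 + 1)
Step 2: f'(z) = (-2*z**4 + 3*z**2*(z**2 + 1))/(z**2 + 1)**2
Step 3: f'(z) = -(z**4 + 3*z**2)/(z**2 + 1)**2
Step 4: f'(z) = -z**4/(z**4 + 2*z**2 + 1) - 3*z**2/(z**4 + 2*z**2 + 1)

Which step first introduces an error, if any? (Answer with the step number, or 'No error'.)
Step 3

Step 3 is incorrect due to a sign flip.
The step shows: -(z**4 + 3*z**2)/(z**2 + 1)**2
The correct value should be: (z**4 + 3*z**2)/(z**2 + 1)**2

Explanation: The sign of the whole expression was flipped: the term (z**4 + 3*z**2)/(z**2 + 1)**2 was incorrectly written as -(z**4 + 3*z**2)/(z**2 + 1)**2
The later steps are derived from this incorrect expression, so the error originates in Step 3.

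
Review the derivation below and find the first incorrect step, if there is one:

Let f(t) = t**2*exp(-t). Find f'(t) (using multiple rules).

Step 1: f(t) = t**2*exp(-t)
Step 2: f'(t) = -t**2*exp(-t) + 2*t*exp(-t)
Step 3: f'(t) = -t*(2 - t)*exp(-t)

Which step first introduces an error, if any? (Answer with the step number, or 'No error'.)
Step 3

Step 3 is incorrect due to a sign flip.
The step shows: -t*(2 - t)*exp(-t)
The correct value should be: t*(2 - t)*exp(-t)

Explanation: The sign of the whole expression was flipped: the term t*(2 - t)*exp(-t) was incorrectly written as -t*(2 - t)*exp(-t)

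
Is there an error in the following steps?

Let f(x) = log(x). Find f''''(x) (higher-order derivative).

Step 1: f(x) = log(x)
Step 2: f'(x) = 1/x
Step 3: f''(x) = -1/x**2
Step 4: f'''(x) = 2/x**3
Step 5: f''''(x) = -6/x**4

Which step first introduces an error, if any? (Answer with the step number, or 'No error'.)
No error

All steps in this derivation are correct.
The final answer f''''(x) = -6/x**4 is valid.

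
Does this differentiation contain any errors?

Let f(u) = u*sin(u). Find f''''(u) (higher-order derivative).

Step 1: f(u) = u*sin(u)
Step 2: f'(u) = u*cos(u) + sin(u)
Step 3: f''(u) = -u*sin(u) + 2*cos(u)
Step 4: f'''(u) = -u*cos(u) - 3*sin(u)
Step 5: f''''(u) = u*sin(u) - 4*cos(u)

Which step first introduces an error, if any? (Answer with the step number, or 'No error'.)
No error

All steps in this derivation are correct.
The final answer f''''(u) = u*sin(u) - 4*cos(u) is valid.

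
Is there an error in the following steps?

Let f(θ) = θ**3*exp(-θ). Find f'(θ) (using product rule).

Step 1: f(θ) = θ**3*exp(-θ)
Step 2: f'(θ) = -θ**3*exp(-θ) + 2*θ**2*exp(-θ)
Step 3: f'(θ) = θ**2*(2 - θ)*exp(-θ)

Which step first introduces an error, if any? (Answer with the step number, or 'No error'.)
Step 2

Step 2 is incorrect due to a wrong coefficient.
The step shows: -θ**3*exp(-θ) + 2*θ**2*exp(-θ)
The correct value should be: -θ**3*exp(-θ) + 3*θ**2*exp(-θ)

Explanation: The coefficient 3 was incorrectly written as 2: the term 3*θ**2*exp(-θ) was incorrectly written as 2*θ**2*exp(-θ)
The later steps are derived from this incorrect expression, so the error originates in Step 2.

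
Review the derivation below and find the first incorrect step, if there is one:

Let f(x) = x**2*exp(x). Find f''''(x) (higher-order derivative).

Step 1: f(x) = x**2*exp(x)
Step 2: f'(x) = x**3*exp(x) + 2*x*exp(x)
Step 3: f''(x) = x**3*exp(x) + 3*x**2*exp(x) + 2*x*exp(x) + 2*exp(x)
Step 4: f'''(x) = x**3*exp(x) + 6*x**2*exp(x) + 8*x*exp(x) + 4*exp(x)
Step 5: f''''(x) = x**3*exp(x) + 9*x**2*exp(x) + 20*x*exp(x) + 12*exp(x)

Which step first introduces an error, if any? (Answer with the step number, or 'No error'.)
Step 2

Step 2 is incorrect due to a wrong exponent.
The step shows: x**3*exp(x) + 2*x*exp(x)
The correct value should be: x**2*exp(x) + 2*x*exp(x)

Explanation: The exponent 2 on x was incorrectly written as 3: the term x**2*exp(x) was incorrectly written as x**3*exp(x)
The later steps are derived from this incorrect expression, so the error originates in Step 2.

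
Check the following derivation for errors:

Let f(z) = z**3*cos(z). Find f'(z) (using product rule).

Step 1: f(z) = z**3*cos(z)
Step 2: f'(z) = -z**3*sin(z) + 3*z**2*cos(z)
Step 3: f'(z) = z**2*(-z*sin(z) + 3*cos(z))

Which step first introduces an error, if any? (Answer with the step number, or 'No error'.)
No error

All steps in this derivation are correct.
The final answer f'(z) = z**2*(-z*sin(z) + 3*cos(z)) is valid.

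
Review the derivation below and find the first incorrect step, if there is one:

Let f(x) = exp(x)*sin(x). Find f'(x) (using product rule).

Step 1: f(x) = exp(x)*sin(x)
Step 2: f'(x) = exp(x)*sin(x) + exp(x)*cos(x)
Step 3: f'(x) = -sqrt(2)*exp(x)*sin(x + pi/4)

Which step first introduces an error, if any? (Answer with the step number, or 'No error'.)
Step 3

Step 3 is incorrect due to a sign flip.
The step shows: -sqrt(2)*exp(x)*sin(x + pi/4)
The correct value should be: sqrt(2)*exp(x)*sin(x + pi/4)

Explanation: The sign of the whole expression was flipped: the term sqrt(2)*exp(x)*sin(x + pi/4) was incorrectly written as -sqrt(2)*exp(x)*sin(x + pi/4)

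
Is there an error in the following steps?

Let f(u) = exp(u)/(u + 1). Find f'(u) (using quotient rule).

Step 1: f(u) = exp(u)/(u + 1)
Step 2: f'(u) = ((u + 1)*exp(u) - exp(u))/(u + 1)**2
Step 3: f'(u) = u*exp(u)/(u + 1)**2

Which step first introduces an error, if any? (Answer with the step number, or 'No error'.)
No error

All steps in this derivation are correct.
The final answer f'(u) = u*exp(u)/(u + 1)**2 is valid.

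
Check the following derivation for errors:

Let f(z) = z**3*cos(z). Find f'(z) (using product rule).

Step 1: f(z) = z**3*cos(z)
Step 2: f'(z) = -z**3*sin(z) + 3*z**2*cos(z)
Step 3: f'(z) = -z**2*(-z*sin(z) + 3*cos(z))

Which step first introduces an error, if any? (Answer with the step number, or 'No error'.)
Step 3

Step 3 is incorrect due to a sign flip.
The step shows: -z**2*(-z*sin(z) + 3*cos(z))
The correct value should be: z**2*(-z*sin(z) + 3*cos(z))

Explanation: The sign of the whole expression was flipped: the term z**2*(-z*sin(z) + 3*cos(z)) was incorrectly written as -z**2*(-z*sin(z) + 3*cos(z))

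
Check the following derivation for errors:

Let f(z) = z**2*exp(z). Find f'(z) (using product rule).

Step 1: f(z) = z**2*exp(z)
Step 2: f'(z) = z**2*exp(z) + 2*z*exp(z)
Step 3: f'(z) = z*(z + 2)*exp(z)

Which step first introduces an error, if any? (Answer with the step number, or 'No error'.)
No error

All steps in this derivation are correct.
The final answer f'(z) = z*(z + 2)*exp(z) is valid.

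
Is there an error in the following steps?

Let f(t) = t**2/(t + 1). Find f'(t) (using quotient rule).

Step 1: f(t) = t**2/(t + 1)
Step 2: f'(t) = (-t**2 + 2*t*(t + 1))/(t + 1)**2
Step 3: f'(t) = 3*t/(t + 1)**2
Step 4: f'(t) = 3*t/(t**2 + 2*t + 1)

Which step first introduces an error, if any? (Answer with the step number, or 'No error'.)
Step 3

Step 3 is incorrect due to a wrong exponent.
The step shows: 3*t/(t + 1)**2
The correct value should be: (t**2 + 2*t)/(t + 1)**2

Explanation: The exponent 2 on t was incorrectly written as 1: the term (t**2 + 2*t)/(t + 1)**2 was incorrectly written as 3*t/(t + 1)**2
The later steps are derived from this incorrect expression, so the error originates in Step 3.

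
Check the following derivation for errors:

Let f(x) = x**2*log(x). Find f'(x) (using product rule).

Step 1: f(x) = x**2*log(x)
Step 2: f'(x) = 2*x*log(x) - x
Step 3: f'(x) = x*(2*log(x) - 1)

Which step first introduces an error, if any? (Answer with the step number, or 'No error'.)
Step 2

Step 2 is incorrect due to a sign flip.
The step shows: 2*x*log(x) - x
The correct value should be: 2*x*log(x) + x

Explanation: The sign of one term was flipped: the term x was incorrectly written as -x
The later steps are derived from this incorrect expression, so the error originates in Step 2.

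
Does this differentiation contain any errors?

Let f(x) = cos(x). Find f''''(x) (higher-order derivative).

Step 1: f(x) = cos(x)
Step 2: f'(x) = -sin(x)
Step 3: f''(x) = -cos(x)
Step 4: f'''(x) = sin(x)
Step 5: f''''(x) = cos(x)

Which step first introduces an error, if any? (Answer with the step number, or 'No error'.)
No error

All steps in this derivation are correct.
The final answer f''''(x) = cos(x) is valid.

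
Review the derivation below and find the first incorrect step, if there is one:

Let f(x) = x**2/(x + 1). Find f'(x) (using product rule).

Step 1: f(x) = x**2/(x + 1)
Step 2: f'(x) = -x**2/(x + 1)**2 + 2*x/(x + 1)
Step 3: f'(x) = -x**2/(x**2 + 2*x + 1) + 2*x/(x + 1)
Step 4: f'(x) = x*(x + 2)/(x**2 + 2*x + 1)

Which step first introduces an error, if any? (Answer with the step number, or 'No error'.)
No error

All steps in this derivation are correct.
The final answer f'(x) = x*(x + 2)/(x**2 + 2*x + 1) is valid.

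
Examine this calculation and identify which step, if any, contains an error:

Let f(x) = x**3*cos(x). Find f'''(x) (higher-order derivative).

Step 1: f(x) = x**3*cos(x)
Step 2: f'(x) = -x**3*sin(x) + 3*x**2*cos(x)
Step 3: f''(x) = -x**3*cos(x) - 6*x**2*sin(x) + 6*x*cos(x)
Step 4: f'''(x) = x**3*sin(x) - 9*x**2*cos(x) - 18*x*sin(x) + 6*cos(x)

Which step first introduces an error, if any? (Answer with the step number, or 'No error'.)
No error

All steps in this derivation are correct.
The final answer f'''(x) = x**3*sin(x) - 9*x**2*cos(x) - 18*x*sin(x) + 6*cos(x) is valid.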